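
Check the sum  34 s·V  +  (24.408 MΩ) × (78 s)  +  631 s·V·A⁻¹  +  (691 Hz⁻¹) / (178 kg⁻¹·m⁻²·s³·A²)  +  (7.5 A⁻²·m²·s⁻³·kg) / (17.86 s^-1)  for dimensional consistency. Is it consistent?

Dimensions:
  34 s·V:  V·s = J·C⁻¹·s = kg·m²·s⁻²·A⁻¹
  (24.408 MΩ) × (78 s):  [kg·m²·s⁻³·A⁻²] · [s] = kg·m²·s⁻²·A⁻²
  631 s·V·A⁻¹:  V·s·A⁻¹ = J·C⁻¹·s·A⁻¹ = kg·m²·s⁻²·A⁻²
  (691 Hz⁻¹) / (178 kg⁻¹·m⁻²·s³·A²):  [s] / [kg⁻¹·m⁻²·s³·A²] = kg·m²·s⁻²·A⁻²
  (7.5 A⁻²·m²·s⁻³·kg) / (17.86 s^-1):  [kg·m²·s⁻³·A⁻²] / [s⁻¹] = kg·m²·s⁻²·A⁻²
The terms do not share a single dimension (kg·m²·s⁻²·A⁻² vs kg·m²·s⁻²·A⁻¹).

No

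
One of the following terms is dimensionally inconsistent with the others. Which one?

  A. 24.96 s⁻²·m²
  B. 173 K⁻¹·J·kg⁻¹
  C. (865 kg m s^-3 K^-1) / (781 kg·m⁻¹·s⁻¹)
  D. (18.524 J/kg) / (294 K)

Dimensions:
  A. m²·s⁻²
  B. J·kg⁻¹·K⁻¹ = N·m·kg⁻¹·K⁻¹ = m²·s⁻²·K⁻¹
  C. [kg·m·s⁻³·K⁻¹] / [kg·m⁻¹·s⁻¹] = m²·s⁻²·K⁻¹
  D. [m²·s⁻²] / [K] = m²·s⁻²·K⁻¹
All reduce to m²·s⁻²·K⁻¹ except A., which is m²·s⁻².

A.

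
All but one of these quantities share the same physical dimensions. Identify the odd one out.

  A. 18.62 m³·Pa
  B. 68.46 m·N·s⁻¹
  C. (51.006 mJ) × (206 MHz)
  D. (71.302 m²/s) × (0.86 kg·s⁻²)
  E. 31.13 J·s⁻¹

Work out the base dimensions of each:
  A. Pa·m³ = N·m⁻²·m³ = kg·m²·s⁻²
  B. N·m·s⁻¹ = kg·m·s⁻²·m·s⁻¹ = kg·m²·s⁻³
  C. [kg·m²·s⁻²] · [s⁻¹] = kg·m²·s⁻³
  D. [m²·s⁻¹] · [kg·s⁻²] = kg·m²·s⁻³
  E. J·s⁻¹ = N·m·s⁻¹ = kg·m²·s⁻³
All reduce to kg·m²·s⁻³ except A., which is kg·m²·s⁻².

A.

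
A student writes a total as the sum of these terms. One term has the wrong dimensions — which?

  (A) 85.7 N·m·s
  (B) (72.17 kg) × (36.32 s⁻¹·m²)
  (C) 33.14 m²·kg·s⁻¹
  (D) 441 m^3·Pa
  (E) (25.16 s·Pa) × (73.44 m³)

(D)

Work out the base dimensions of each:
  (A) N·m·s = kg·m·s⁻²·m·s = kg·m²·s⁻¹
  (B) [kg] · [m²·s⁻¹] = kg·m²·s⁻¹
  (C) kg·m²·s⁻¹
  (D) Pa·m³ = N·m⁻²·m³ = kg·m²·s⁻²
  (E) [kg·m⁻¹·s⁻¹] · [m³] = kg·m²·s⁻¹
All reduce to kg·m²·s⁻¹ except (D), which is kg·m²·s⁻².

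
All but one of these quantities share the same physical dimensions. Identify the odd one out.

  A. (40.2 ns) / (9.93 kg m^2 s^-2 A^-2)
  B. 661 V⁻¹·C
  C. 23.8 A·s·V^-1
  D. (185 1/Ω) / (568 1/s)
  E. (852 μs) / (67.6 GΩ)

A.

Dimensions:
  A. [s] / [kg·m²·s⁻²·A⁻²] = kg⁻¹·m⁻²·s³·A²
  B. C·V⁻¹ = s·A·(J·C⁻¹)⁻¹ = kg⁻¹·m⁻²·s⁴·A²
  C. A·s·V⁻¹ = A·s·(J·C⁻¹)⁻¹ = kg⁻¹·m⁻²·s⁴·A²
  D. [kg⁻¹·m⁻²·s³·A²] / [s⁻¹] = kg⁻¹·m⁻²·s⁴·A²
  E. [s] / [kg·m²·s⁻³·A⁻²] = kg⁻¹·m⁻²·s⁴·A²
All reduce to kg⁻¹·m⁻²·s⁴·A² except A., which is kg⁻¹·m⁻²·s³·A².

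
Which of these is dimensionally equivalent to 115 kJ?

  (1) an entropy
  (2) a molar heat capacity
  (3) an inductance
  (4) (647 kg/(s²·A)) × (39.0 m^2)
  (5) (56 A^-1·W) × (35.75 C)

Reference: J = N·m = kg·m²·s⁻².
Each option:
  (1) [entropy] = kg·m²·s⁻²·K⁻¹
  (2) [molar heat capacity] = kg·m²·s⁻²·K⁻¹·mol⁻¹
  (3) [inductance] = kg·m²·s⁻²·A⁻²
  (4) [kg·s⁻²·A⁻¹] · [m²] = kg·m²·s⁻²·A⁻¹
  (5) [kg·m²·s⁻³·A⁻¹] · [s·A] = kg·m²·s⁻²  ← same
Only (5) matches kg·m²·s⁻².

(5)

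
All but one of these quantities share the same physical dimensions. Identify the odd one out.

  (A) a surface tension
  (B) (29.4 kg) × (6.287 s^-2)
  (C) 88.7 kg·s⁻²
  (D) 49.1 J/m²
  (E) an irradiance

(E)

Expand each in SI base units:
  (A) [surface tension] = kg·s⁻²
  (B) [kg] · [s⁻²] = kg·s⁻²
  (C) kg·s⁻²
  (D) J·m⁻² = N·m·m⁻² = kg·s⁻²
  (E) [irradiance] = kg·s⁻³
All reduce to kg·s⁻² except (E), which is kg·s⁻³.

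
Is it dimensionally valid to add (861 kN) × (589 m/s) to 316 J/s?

Yes

Expand each in SI base units:
  (861 kN) × (589 m/s):  [kg·m·s⁻²] · [m·s⁻¹] = kg·m²·s⁻³
  316 J/s:  J·s⁻¹ = N·m·s⁻¹ = kg·m²·s⁻³
Both are kg·m²·s⁻³, so they have the same dimensions and can be added.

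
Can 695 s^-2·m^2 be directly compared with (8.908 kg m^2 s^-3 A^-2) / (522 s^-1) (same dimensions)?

Reduce each to base SI dimensions:
  695 s^-2·m^2:  m²·s⁻²
  (8.908 kg m^2 s^-3 A^-2) / (522 s^-1):  [kg·m²·s⁻³·A⁻²] / [s⁻¹] = kg·m²·s⁻²·A⁻²
m²·s⁻² ≠ kg·m²·s⁻²·A⁻², so they cannot be added.

No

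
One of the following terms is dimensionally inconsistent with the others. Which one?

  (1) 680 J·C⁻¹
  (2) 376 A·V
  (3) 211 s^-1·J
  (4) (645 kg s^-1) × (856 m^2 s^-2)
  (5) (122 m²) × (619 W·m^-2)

In SI base units:
  (1) J·C⁻¹ = N·m·(s·A)⁻¹ = kg·m²·s⁻³·A⁻¹
  (2) V·A = J·C⁻¹·A = kg·m²·s⁻³
  (3) J·s⁻¹ = N·m·s⁻¹ = kg·m²·s⁻³
  (4) [kg·s⁻¹] · [m²·s⁻²] = kg·m²·s⁻³
  (5) [m²] · [kg·s⁻³] = kg·m²·s⁻³
All reduce to kg·m²·s⁻³ except (1), which is kg·m²·s⁻³·A⁻¹.

(1)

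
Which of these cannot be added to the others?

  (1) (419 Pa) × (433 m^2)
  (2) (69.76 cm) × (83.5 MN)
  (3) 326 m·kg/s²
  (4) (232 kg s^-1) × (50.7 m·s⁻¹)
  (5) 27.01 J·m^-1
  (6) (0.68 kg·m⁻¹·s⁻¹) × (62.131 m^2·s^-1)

(2)

Dimensions:
  (1) [kg·m⁻¹·s⁻²] · [m²] = kg·m·s⁻²
  (2) [m] · [kg·m·s⁻²] = kg·m²·s⁻²
  (3) kg·m·s⁻²
  (4) [kg·s⁻¹] · [m·s⁻¹] = kg·m·s⁻²
  (5) J·m⁻¹ = N·m·m⁻¹ = kg·m·s⁻²
  (6) [kg·m⁻¹·s⁻¹] · [m²·s⁻¹] = kg·m·s⁻²
All reduce to kg·m·s⁻² except (2), which is kg·m²·s⁻².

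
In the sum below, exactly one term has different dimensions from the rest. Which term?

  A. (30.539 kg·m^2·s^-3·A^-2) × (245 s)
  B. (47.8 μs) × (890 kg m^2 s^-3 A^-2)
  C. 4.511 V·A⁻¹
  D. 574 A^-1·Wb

Expand each in SI base units:
  A. [kg·m²·s⁻³·A⁻²] · [s] = kg·m²·s⁻²·A⁻²
  B. [s] · [kg·m²·s⁻³·A⁻²] = kg·m²·s⁻²·A⁻²
  C. V·A⁻¹ = J·C⁻¹·A⁻¹ = kg·m²·s⁻³·A⁻²
  D. Wb·A⁻¹ = V·s·A⁻¹ = kg·m²·s⁻²·A⁻²
All reduce to kg·m²·s⁻²·A⁻² except C., which is kg·m²·s⁻³·A⁻².

C.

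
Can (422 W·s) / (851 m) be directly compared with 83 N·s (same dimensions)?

No

Expand each in SI base units:
  (422 W·s) / (851 m):  [kg·m²·s⁻²] / [m] = kg·m·s⁻²
  83 N·s:  N·s = kg·m·s⁻²·s = kg·m·s⁻¹
kg·m·s⁻² ≠ kg·m·s⁻¹, so they cannot be added.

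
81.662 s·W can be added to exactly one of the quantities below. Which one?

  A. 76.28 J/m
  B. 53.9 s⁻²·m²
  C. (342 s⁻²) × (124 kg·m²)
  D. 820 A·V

Reference: W·s = J·s⁻¹·s = kg·m²·s⁻².
Each option:
  A. J·m⁻¹ = N·m·m⁻¹ = kg·m·s⁻²
  B. m²·s⁻²
  C. [s⁻²] · [kg·m²] = kg·m²·s⁻²  ← same
  D. V·A = J·C⁻¹·A = kg·m²·s⁻³
Only C. matches kg·m²·s⁻².

C.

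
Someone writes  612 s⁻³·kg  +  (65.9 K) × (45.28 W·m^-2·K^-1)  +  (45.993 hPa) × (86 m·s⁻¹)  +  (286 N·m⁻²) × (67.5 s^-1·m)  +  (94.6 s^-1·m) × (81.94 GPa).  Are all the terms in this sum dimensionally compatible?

Yes

Work out the base dimensions of each:
  612 s⁻³·kg:  kg·s⁻³
  (65.9 K) × (45.28 W·m^-2·K^-1):  [K] · [kg·s⁻³·K⁻¹] = kg·s⁻³
  (45.993 hPa) × (86 m·s⁻¹):  [kg·m⁻¹·s⁻²] · [m·s⁻¹] = kg·s⁻³
  (286 N·m⁻²) × (67.5 s^-1·m):  [kg·m⁻¹·s⁻²] · [m·s⁻¹] = kg·s⁻³
  (94.6 s^-1·m) × (81.94 GPa):  [m·s⁻¹] · [kg·m⁻¹·s⁻²] = kg·s⁻³
Every term reduces to kg·s⁻³.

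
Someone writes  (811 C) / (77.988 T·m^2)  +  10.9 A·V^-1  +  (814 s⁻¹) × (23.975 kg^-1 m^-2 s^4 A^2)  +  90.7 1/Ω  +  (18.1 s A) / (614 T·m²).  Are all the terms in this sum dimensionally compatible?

Work out the base dimensions of each:
  (811 C) / (77.988 T·m^2):  [s·A] / [kg·m²·s⁻²·A⁻¹] = kg⁻¹·m⁻²·s³·A²
  10.9 A·V^-1:  A·V⁻¹ = A·(J·C⁻¹)⁻¹ = kg⁻¹·m⁻²·s³·A²
  (814 s⁻¹) × (23.975 kg^-1 m^-2 s^4 A^2):  [s⁻¹] · [kg⁻¹·m⁻²·s⁴·A²] = kg⁻¹·m⁻²·s³·A²
  90.7 1/Ω:  Ω⁻¹ = (V·A⁻¹)⁻¹ = kg⁻¹·m⁻²·s³·A²
  (18.1 s A) / (614 T·m²):  [s·A] / [kg·m²·s⁻²·A⁻¹] = kg⁻¹·m⁻²·s³·A²
Every term reduces to kg⁻¹·m⁻²·s³·A².

Yes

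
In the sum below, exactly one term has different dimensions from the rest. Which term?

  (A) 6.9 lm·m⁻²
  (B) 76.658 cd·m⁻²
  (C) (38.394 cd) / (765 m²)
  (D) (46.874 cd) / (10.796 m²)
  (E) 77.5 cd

(E)

Reduce each to base SI dimensions:
  (A) lm·m⁻² = cd·m⁻² = m⁻²·cd
  (B) cd·m⁻² = m⁻²·cd
  (C) [cd] / [m²] = m⁻²·cd
  (D) [cd] / [m²] = m⁻²·cd
  (E) cd
All reduce to m⁻²·cd except (E), which is cd.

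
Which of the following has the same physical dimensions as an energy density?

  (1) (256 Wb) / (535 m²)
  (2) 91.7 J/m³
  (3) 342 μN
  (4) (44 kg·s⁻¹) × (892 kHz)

(2)

Reference: [energy density] = kg·m⁻¹·s⁻².
Each option:
  (1) [kg·m²·s⁻²·A⁻¹] / [m²] = kg·s⁻²·A⁻¹
  (2) J·m⁻³ = N·m·m⁻³ = kg·m⁻¹·s⁻²  ← same
  (3) N = kg·m·s⁻²
  (4) [kg·s⁻¹] · [s⁻¹] = kg·s⁻²
Only (2) matches kg·m⁻¹·s⁻².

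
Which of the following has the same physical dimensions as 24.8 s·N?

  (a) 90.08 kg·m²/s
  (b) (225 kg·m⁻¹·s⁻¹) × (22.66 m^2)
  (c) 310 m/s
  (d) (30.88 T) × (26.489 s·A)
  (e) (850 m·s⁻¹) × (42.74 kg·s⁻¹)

(b)

Reference: N·s = kg·m·s⁻²·s = kg·m·s⁻¹.
Each option:
  (a) kg·m²·s⁻¹
  (b) [kg·m⁻¹·s⁻¹] · [m²] = kg·m·s⁻¹  ← same
  (c) m·s⁻¹
  (d) [kg·s⁻²·A⁻¹] · [s·A] = kg·s⁻¹
  (e) [m·s⁻¹] · [kg·s⁻¹] = kg·m·s⁻²
Only (b) matches kg·m·s⁻¹.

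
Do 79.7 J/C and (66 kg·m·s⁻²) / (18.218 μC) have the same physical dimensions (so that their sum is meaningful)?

Work out the base dimensions of each:
  79.7 J/C:  J·C⁻¹ = N·m·(s·A)⁻¹ = kg·m²·s⁻³·A⁻¹
  (66 kg·m·s⁻²) / (18.218 μC):  [kg·m·s⁻²] / [s·A] = kg·m·s⁻³·A⁻¹
kg·m²·s⁻³·A⁻¹ ≠ kg·m·s⁻³·A⁻¹, so they cannot be added.

No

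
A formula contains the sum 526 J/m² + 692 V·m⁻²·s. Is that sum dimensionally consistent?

No

Expand each in SI base units:
  526 J/m²:  J·m⁻² = N·m·m⁻² = kg·s⁻²
  692 V·m⁻²·s:  V·s·m⁻² = J·C⁻¹·s·m⁻² = kg·s⁻²·A⁻¹
kg·s⁻² ≠ kg·s⁻²·A⁻¹, so they cannot be added.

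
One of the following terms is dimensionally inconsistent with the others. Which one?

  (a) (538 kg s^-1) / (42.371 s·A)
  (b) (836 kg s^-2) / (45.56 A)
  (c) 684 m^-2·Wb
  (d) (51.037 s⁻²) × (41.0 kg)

Expand each in SI base units:
  (a) [kg·s⁻¹] / [s·A] = kg·s⁻²·A⁻¹
  (b) [kg·s⁻²] / [A] = kg·s⁻²·A⁻¹
  (c) Wb·m⁻² = V·s·m⁻² = kg·s⁻²·A⁻¹
  (d) [s⁻²] · [kg] = kg·s⁻²
All reduce to kg·s⁻²·A⁻¹ except (d), which is kg·s⁻².

(d)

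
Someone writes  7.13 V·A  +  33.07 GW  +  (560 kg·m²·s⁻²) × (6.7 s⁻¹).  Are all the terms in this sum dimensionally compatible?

Work out the base dimensions of each:
  7.13 V·A:  V·A = J·C⁻¹·A = kg·m²·s⁻³
  33.07 GW:  W = J·s⁻¹ = kg·m²·s⁻³
  (560 kg·m²·s⁻²) × (6.7 s⁻¹):  [kg·m²·s⁻²] · [s⁻¹] = kg·m²·s⁻³
Every term reduces to kg·m²·s⁻³.

Yes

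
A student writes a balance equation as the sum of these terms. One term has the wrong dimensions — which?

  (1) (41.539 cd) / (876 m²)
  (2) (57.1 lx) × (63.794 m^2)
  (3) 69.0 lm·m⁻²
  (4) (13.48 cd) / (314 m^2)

(2)

Work out the base dimensions of each:
  (1) [cd] / [m²] = m⁻²·cd
  (2) [m⁻²·cd] · [m²] = cd
  (3) lm·m⁻² = cd·m⁻² = m⁻²·cd
  (4) [cd] / [m²] = m⁻²·cd
All reduce to m⁻²·cd except (2), which is cd.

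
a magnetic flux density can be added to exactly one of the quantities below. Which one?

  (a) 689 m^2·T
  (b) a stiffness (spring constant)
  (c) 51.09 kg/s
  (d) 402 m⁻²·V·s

(d)

Reference: [magnetic flux density] = kg·s⁻²·A⁻¹.
Each option:
  (a) T·m² = Wb·m⁻²·m² = kg·m²·s⁻²·A⁻¹
  (b) [stiffness (spring constant)] = kg·s⁻²
  (c) kg·s⁻¹
  (d) V·s·m⁻² = J·C⁻¹·s·m⁻² = kg·s⁻²·A⁻¹  ← same
Only (d) matches kg·s⁻²·A⁻¹.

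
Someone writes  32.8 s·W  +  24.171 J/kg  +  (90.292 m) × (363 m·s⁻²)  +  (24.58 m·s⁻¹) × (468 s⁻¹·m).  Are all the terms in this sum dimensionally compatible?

No

Reduce each to base SI dimensions:
  32.8 s·W:  W·s = J·s⁻¹·s = kg·m²·s⁻²
  24.171 J/kg:  J·kg⁻¹ = N·m·kg⁻¹ = m²·s⁻²
  (90.292 m) × (363 m·s⁻²):  [m] · [m·s⁻²] = m²·s⁻²
  (24.58 m·s⁻¹) × (468 s⁻¹·m):  [m·s⁻¹] · [m·s⁻¹] = m²·s⁻²
The terms do not share a single dimension (kg·m²·s⁻² vs m²·s⁻²).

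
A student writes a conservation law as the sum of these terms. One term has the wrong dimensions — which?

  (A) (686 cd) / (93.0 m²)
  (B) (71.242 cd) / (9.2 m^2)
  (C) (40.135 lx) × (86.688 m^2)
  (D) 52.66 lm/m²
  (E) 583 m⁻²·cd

Expand each in SI base units:
  (A) [cd] / [m²] = m⁻²·cd
  (B) [cd] / [m²] = m⁻²·cd
  (C) [m⁻²·cd] · [m²] = cd
  (D) lm·m⁻² = cd·m⁻² = m⁻²·cd
  (E) cd·m⁻² = m⁻²·cd
All reduce to m⁻²·cd except (C), which is cd.

(C)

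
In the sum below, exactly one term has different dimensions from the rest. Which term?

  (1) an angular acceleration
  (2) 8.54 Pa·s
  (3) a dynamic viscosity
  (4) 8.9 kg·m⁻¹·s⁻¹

(1)

In SI base units:
  (1) [angular acceleration] = s⁻²
  (2) Pa·s = N·m⁻²·s = kg·m⁻¹·s⁻¹
  (3) [dynamic viscosity] = kg·m⁻¹·s⁻¹
  (4) kg·m⁻¹·s⁻¹
All reduce to kg·m⁻¹·s⁻¹ except (1), which is s⁻².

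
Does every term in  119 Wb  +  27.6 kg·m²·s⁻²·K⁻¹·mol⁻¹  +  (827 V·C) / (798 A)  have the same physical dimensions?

Work out the base dimensions of each:
  119 Wb:  Wb = V·s = kg·m²·s⁻²·A⁻¹
  27.6 kg·m²·s⁻²·K⁻¹·mol⁻¹:  kg·m²·s⁻²·K⁻¹·mol⁻¹
  (827 V·C) / (798 A):  [kg·m²·s⁻²] / [A] = kg·m²·s⁻²·A⁻¹
The terms do not share a single dimension (kg·m²·s⁻²·A⁻¹ vs kg·m²·s⁻²·K⁻¹·mol⁻¹).

No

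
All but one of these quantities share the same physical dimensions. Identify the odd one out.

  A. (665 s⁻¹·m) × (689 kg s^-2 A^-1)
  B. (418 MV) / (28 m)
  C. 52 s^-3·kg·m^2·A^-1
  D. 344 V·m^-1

Work out the base dimensions of each:
  A. [m·s⁻¹] · [kg·s⁻²·A⁻¹] = kg·m·s⁻³·A⁻¹
  B. [kg·m²·s⁻³·A⁻¹] / [m] = kg·m·s⁻³·A⁻¹
  C. kg·m²·s⁻³·A⁻¹
  D. V·m⁻¹ = J·C⁻¹·m⁻¹ = kg·m·s⁻³·A⁻¹
All reduce to kg·m·s⁻³·A⁻¹ except C., which is kg·m²·s⁻³·A⁻¹.

C.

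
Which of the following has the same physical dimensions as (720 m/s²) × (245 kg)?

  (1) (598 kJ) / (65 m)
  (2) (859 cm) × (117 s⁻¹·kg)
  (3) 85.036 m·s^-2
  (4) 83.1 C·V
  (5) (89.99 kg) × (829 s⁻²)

Reference: [m·s⁻²] · [kg] = kg·m·s⁻².
Each option:
  (1) [kg·m²·s⁻²] / [m] = kg·m·s⁻²  ← same
  (2) [m] · [kg·s⁻¹] = kg·m·s⁻¹
  (3) m·s⁻²
  (4) C·V = s·A·J·C⁻¹ = kg·m²·s⁻²
  (5) [kg] · [s⁻²] = kg·s⁻²
Only (1) matches kg·m·s⁻².

(1)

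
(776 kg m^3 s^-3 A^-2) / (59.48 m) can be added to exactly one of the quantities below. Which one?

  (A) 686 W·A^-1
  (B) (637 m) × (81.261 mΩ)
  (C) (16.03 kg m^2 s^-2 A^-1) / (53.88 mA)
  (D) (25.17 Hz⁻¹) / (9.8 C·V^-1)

(D)

Reference: [kg·m³·s⁻³·A⁻²] / [m] = kg·m²·s⁻³·A⁻².
Each option:
  (A) W·A⁻¹ = J·s⁻¹·A⁻¹ = kg·m²·s⁻³·A⁻¹
  (B) [m] · [kg·m²·s⁻³·A⁻²] = kg·m³·s⁻³·A⁻²
  (C) [kg·m²·s⁻²·A⁻¹] / [A] = kg·m²·s⁻²·A⁻²
  (D) [s] / [kg⁻¹·m⁻²·s⁴·A²] = kg·m²·s⁻³·A⁻²  ← same
Only (D) matches kg·m²·s⁻³·A⁻².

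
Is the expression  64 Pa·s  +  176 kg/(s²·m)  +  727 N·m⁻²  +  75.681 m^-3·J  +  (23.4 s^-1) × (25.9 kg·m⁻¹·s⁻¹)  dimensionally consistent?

Expand each in SI base units:
  64 Pa·s:  Pa·s = N·m⁻²·s = kg·m⁻¹·s⁻¹
  176 kg/(s²·m):  kg·m⁻¹·s⁻²
  727 N·m⁻²:  N·m⁻² = kg·m·s⁻²·m⁻² = kg·m⁻¹·s⁻²
  75.681 m^-3·J:  J·m⁻³ = N·m·m⁻³ = kg·m⁻¹·s⁻²
  (23.4 s^-1) × (25.9 kg·m⁻¹·s⁻¹):  [s⁻¹] · [kg·m⁻¹·s⁻¹] = kg·m⁻¹·s⁻²
The terms do not share a single dimension (kg·m⁻¹·s⁻² vs kg·m⁻¹·s⁻¹).

No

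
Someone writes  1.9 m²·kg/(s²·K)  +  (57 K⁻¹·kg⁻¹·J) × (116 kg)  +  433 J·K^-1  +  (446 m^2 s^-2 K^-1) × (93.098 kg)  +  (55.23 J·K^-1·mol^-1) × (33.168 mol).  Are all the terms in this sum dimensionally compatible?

Yes

Reduce each to base SI dimensions:
  1.9 m²·kg/(s²·K):  kg·m²·s⁻²·K⁻¹
  (57 K⁻¹·kg⁻¹·J) × (116 kg):  [m²·s⁻²·K⁻¹] · [kg] = kg·m²·s⁻²·K⁻¹
  433 J·K^-1:  J·K⁻¹ = N·m·K⁻¹ = kg·m²·s⁻²·K⁻¹
  (446 m^2 s^-2 K^-1) × (93.098 kg):  [m²·s⁻²·K⁻¹] · [kg] = kg·m²·s⁻²·K⁻¹
  (55.23 J·K^-1·mol^-1) × (33.168 mol):  [kg·m²·s⁻²·K⁻¹·mol⁻¹] · [mol] = kg·m²·s⁻²·K⁻¹
Every term reduces to kg·m²·s⁻²·K⁻¹.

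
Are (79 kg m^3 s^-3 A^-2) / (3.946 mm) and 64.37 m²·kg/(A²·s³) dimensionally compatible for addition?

Yes

Dimensions:
  (79 kg m^3 s^-3 A^-2) / (3.946 mm):  [kg·m³·s⁻³·A⁻²] / [m] = kg·m²·s⁻³·A⁻²
  64.37 m²·kg/(A²·s³):  kg·m²·s⁻³·A⁻²
Both are kg·m²·s⁻³·A⁻², so they have the same dimensions and can be added.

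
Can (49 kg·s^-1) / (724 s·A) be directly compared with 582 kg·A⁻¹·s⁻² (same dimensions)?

In SI base units:
  (49 kg·s^-1) / (724 s·A):  [kg·s⁻¹] / [s·A] = kg·s⁻²·A⁻¹
  582 kg·A⁻¹·s⁻²:  kg·s⁻²·A⁻¹
Both are kg·s⁻²·A⁻¹, so they have the same dimensions and can be added.

Yes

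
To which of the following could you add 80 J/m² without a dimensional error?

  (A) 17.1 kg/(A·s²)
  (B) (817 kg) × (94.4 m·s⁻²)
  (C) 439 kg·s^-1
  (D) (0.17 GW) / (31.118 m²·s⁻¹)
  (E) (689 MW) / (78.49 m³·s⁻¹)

(D)

Reference: J·m⁻² = N·m·m⁻² = kg·s⁻².
Each option:
  (A) kg·s⁻²·A⁻¹
  (B) [kg] · [m·s⁻²] = kg·m·s⁻²
  (C) kg·s⁻¹
  (D) [kg·m²·s⁻³] / [m²·s⁻¹] = kg·s⁻²  ← same
  (E) [kg·m²·s⁻³] / [m³·s⁻¹] = kg·m⁻¹·s⁻²
Only (D) matches kg·s⁻².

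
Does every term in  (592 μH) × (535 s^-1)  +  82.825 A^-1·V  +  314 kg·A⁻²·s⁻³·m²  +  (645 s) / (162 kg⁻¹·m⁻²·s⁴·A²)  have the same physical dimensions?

Reduce each to base SI dimensions:
  (592 μH) × (535 s^-1):  [kg·m²·s⁻²·A⁻²] · [s⁻¹] = kg·m²·s⁻³·A⁻²
  82.825 A^-1·V:  V·A⁻¹ = J·C⁻¹·A⁻¹ = kg·m²·s⁻³·A⁻²
  314 kg·A⁻²·s⁻³·m²:  kg·m²·s⁻³·A⁻²
  (645 s) / (162 kg⁻¹·m⁻²·s⁴·A²):  [s] / [kg⁻¹·m⁻²·s⁴·A²] = kg·m²·s⁻³·A⁻²
Every term reduces to kg·m²·s⁻³·A⁻².

Yes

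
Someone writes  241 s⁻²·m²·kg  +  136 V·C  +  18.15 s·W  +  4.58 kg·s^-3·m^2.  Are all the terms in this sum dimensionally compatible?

No

Work out the base dimensions of each:
  241 s⁻²·m²·kg:  kg·m²·s⁻²
  136 V·C:  C·V = s·A·J·C⁻¹ = kg·m²·s⁻²
  18.15 s·W:  W·s = J·s⁻¹·s = kg·m²·s⁻²
  4.58 kg·s^-3·m^2:  kg·m²·s⁻³
The terms do not share a single dimension (kg·m²·s⁻² vs kg·m²·s⁻³).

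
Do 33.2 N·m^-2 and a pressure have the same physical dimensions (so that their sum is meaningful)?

Yes

Reduce each to base SI dimensions:
  33.2 N·m^-2:  N·m⁻² = kg·m·s⁻²·m⁻² = kg·m⁻¹·s⁻²
  a pressure:  [pressure] = kg·m⁻¹·s⁻²
Both are kg·m⁻¹·s⁻², so they have the same dimensions and can be added.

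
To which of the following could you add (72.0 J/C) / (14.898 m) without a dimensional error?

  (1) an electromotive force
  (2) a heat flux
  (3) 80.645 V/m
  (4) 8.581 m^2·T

(3)

Reference: [kg·m²·s⁻³·A⁻¹] / [m] = kg·m·s⁻³·A⁻¹.
Each option:
  (1) [electromotive force] = kg·m²·s⁻³·A⁻¹
  (2) [heat flux] = kg·s⁻³
  (3) V·m⁻¹ = J·C⁻¹·m⁻¹ = kg·m·s⁻³·A⁻¹  ← same
  (4) T·m² = Wb·m⁻²·m² = kg·m²·s⁻²·A⁻¹
Only (3) matches kg·m·s⁻³·A⁻¹.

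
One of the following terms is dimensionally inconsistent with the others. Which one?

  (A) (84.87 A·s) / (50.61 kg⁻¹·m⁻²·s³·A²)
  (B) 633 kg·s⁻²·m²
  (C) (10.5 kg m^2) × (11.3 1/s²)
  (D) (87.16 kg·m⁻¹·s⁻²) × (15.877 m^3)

(A)

Reduce each to base SI dimensions:
  (A) [s·A] / [kg⁻¹·m⁻²·s³·A²] = kg·m²·s⁻²·A⁻¹
  (B) kg·m²·s⁻²
  (C) [kg·m²] · [s⁻²] = kg·m²·s⁻²
  (D) [kg·m⁻¹·s⁻²] · [m³] = kg·m²·s⁻²
All reduce to kg·m²·s⁻² except (A), which is kg·m²·s⁻²·A⁻¹.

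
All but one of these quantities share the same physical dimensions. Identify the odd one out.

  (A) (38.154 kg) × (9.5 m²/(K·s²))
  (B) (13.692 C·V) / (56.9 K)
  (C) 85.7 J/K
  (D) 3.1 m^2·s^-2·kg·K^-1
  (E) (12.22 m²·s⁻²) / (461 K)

In SI base units:
  (A) [kg] · [m²·s⁻²·K⁻¹] = kg·m²·s⁻²·K⁻¹
  (B) [kg·m²·s⁻²] / [K] = kg·m²·s⁻²·K⁻¹
  (C) J·K⁻¹ = N·m·K⁻¹ = kg·m²·s⁻²·K⁻¹
  (D) kg·m²·s⁻²·K⁻¹
  (E) [m²·s⁻²] / [K] = m²·s⁻²·K⁻¹
All reduce to kg·m²·s⁻²·K⁻¹ except (E), which is m²·s⁻²·K⁻¹.

(E)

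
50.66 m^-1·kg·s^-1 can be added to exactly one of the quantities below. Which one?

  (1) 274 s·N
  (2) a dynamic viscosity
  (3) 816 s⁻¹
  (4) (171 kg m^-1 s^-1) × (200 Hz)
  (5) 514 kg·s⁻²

Reference: kg·m⁻¹·s⁻¹.
Each option:
  (1) N·s = kg·m·s⁻²·s = kg·m·s⁻¹
  (2) [dynamic viscosity] = kg·m⁻¹·s⁻¹  ← same
  (3) s⁻¹
  (4) [kg·m⁻¹·s⁻¹] · [s⁻¹] = kg·m⁻¹·s⁻²
  (5) kg·s⁻²
Only (2) matches kg·m⁻¹·s⁻¹.

(2)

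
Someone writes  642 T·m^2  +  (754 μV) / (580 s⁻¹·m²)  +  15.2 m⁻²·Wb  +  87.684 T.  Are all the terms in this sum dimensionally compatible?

No

Work out the base dimensions of each:
  642 T·m^2:  T·m² = Wb·m⁻²·m² = kg·m²·s⁻²·A⁻¹
  (754 μV) / (580 s⁻¹·m²):  [kg·m²·s⁻³·A⁻¹] / [m²·s⁻¹] = kg·s⁻²·A⁻¹
  15.2 m⁻²·Wb:  Wb·m⁻² = V·s·m⁻² = kg·s⁻²·A⁻¹
  87.684 T:  T = Wb·m⁻² = kg·s⁻²·A⁻¹
The terms do not share a single dimension (kg·m²·s⁻²·A⁻¹ vs kg·s⁻²·A⁻¹).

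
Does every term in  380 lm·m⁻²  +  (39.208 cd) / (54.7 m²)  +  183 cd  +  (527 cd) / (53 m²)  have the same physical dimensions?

No

Reduce each to base SI dimensions:
  380 lm·m⁻²:  lm·m⁻² = cd·m⁻² = m⁻²·cd
  (39.208 cd) / (54.7 m²):  [cd] / [m²] = m⁻²·cd
  183 cd:  cd
  (527 cd) / (53 m²):  [cd] / [m²] = m⁻²·cd
The terms do not share a single dimension (cd vs m⁻²·cd).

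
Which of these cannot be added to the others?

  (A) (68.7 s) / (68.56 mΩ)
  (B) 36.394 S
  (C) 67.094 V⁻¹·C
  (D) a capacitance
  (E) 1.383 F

Work out the base dimensions of each:
  (A) [s] / [kg·m²·s⁻³·A⁻²] = kg⁻¹·m⁻²·s⁴·A²
  (B) S = Ω⁻¹ = kg⁻¹·m⁻²·s³·A²
  (C) C·V⁻¹ = s·A·(J·C⁻¹)⁻¹ = kg⁻¹·m⁻²·s⁴·A²
  (D) [capacitance] = kg⁻¹·m⁻²·s⁴·A²
  (E) F = C·V⁻¹ = kg⁻¹·m⁻²·s⁴·A²
All reduce to kg⁻¹·m⁻²·s⁴·A² except (B), which is kg⁻¹·m⁻²·s³·A².

(B)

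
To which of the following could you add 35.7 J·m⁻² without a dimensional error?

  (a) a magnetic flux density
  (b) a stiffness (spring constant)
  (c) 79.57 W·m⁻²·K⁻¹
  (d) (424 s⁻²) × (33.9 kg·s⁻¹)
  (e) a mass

Reference: J·m⁻² = N·m·m⁻² = kg·s⁻².
Each option:
  (a) [magnetic flux density] = kg·s⁻²·A⁻¹
  (b) [stiffness (spring constant)] = kg·s⁻²  ← same
  (c) W·m⁻²·K⁻¹ = J·s⁻¹·m⁻²·K⁻¹ = kg·s⁻³·K⁻¹
  (d) [s⁻²] · [kg·s⁻¹] = kg·s⁻³
  (e) [mass] = kg
Only (b) matches kg·s⁻².

(b)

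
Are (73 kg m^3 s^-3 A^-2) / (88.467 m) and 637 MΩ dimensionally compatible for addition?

Yes

Dimensions:
  (73 kg m^3 s^-3 A^-2) / (88.467 m):  [kg·m³·s⁻³·A⁻²] / [m] = kg·m²·s⁻³·A⁻²
  637 MΩ:  Ω = V·A⁻¹ = kg·m²·s⁻³·A⁻²
Both are kg·m²·s⁻³·A⁻², so they have the same dimensions and can be added.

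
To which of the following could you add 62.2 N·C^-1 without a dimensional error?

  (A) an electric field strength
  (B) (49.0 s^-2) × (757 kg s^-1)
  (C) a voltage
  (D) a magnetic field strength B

(A)

Reference: N·C⁻¹ = kg·m·s⁻²·(s·A)⁻¹ = kg·m·s⁻³·A⁻¹.
Each option:
  (A) [electric field strength] = kg·m·s⁻³·A⁻¹  ← same
  (B) [s⁻²] · [kg·s⁻¹] = kg·s⁻³
  (C) [voltage] = kg·m²·s⁻³·A⁻¹
  (D) [magnetic field strength B] = kg·s⁻²·A⁻¹
Only (A) matches kg·m·s⁻³·A⁻¹.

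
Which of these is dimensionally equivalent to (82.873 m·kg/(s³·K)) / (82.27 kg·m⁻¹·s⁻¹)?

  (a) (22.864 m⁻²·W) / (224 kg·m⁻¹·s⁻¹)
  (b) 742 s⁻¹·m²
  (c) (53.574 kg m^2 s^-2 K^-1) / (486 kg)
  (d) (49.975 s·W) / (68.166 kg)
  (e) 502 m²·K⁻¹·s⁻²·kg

(c)

Reference: [kg·m·s⁻³·K⁻¹] / [kg·m⁻¹·s⁻¹] = m²·s⁻²·K⁻¹.
Each option:
  (a) [kg·s⁻³] / [kg·m⁻¹·s⁻¹] = m·s⁻²
  (b) m²·s⁻¹
  (c) [kg·m²·s⁻²·K⁻¹] / [kg] = m²·s⁻²·K⁻¹  ← same
  (d) [kg·m²·s⁻²] / [kg] = m²·s⁻²
  (e) kg·m²·s⁻²·K⁻¹
Only (c) matches m²·s⁻²·K⁻¹.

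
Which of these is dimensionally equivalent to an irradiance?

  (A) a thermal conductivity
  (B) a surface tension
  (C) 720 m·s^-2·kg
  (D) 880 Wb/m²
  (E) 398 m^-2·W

Reference: [irradiance] = kg·s⁻³.
Each option:
  (A) [thermal conductivity] = kg·m·s⁻³·K⁻¹
  (B) [surface tension] = kg·s⁻²
  (C) kg·m·s⁻²
  (D) Wb·m⁻² = V·s·m⁻² = kg·s⁻²·A⁻¹
  (E) W·m⁻² = J·s⁻¹·m⁻² = kg·s⁻³  ← same
Only (E) matches kg·s⁻³.

(E)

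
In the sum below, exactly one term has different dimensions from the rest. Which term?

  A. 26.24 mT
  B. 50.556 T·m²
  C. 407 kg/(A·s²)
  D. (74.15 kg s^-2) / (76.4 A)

Dimensions:
  A. T = Wb·m⁻² = kg·s⁻²·A⁻¹
  B. T·m² = Wb·m⁻²·m² = kg·m²·s⁻²·A⁻¹
  C. kg·s⁻²·A⁻¹
  D. [kg·s⁻²] / [A] = kg·s⁻²·A⁻¹
All reduce to kg·s⁻²·A⁻¹ except B., which is kg·m²·s⁻²·A⁻¹.

B.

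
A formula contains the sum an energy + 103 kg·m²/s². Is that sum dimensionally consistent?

Yes

Expand each in SI base units:
  an energy:  [energy] = kg·m²·s⁻²
  103 kg·m²/s²:  kg·m²·s⁻²
Both are kg·m²·s⁻², so they have the same dimensions and can be added.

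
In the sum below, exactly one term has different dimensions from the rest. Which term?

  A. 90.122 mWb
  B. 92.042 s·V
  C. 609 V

Reduce each to base SI dimensions:
  A. Wb = V·s = kg·m²·s⁻²·A⁻¹
  B. V·s = J·C⁻¹·s = kg·m²·s⁻²·A⁻¹
  C. V = J·C⁻¹ = kg·m²·s⁻³·A⁻¹
All reduce to kg·m²·s⁻²·A⁻¹ except C., which is kg·m²·s⁻³·A⁻¹.

C.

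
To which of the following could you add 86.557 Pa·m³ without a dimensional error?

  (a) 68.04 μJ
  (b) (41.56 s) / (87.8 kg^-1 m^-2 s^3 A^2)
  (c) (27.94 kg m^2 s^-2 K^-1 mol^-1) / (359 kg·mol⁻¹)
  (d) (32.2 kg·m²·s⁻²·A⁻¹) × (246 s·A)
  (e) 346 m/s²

(a)

Reference: Pa·m³ = N·m⁻²·m³ = kg·m²·s⁻².
Each option:
  (a) J = N·m = kg·m²·s⁻²  ← same
  (b) [s] / [kg⁻¹·m⁻²·s³·A²] = kg·m²·s⁻²·A⁻²
  (c) [kg·m²·s⁻²·K⁻¹·mol⁻¹] / [kg·mol⁻¹] = m²·s⁻²·K⁻¹
  (d) [kg·m²·s⁻²·A⁻¹] · [s·A] = kg·m²·s⁻¹
  (e) m·s⁻²
Only (a) matches kg·m²·s⁻².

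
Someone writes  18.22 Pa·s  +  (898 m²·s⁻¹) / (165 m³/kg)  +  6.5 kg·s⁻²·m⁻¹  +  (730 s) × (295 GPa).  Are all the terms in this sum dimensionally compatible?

No

In SI base units:
  18.22 Pa·s:  Pa·s = N·m⁻²·s = kg·m⁻¹·s⁻¹
  (898 m²·s⁻¹) / (165 m³/kg):  [m²·s⁻¹] / [kg⁻¹·m³] = kg·m⁻¹·s⁻¹
  6.5 kg·s⁻²·m⁻¹:  kg·m⁻¹·s⁻²
  (730 s) × (295 GPa):  [s] · [kg·m⁻¹·s⁻²] = kg·m⁻¹·s⁻¹
The terms do not share a single dimension (kg·m⁻¹·s⁻² vs kg·m⁻¹·s⁻¹).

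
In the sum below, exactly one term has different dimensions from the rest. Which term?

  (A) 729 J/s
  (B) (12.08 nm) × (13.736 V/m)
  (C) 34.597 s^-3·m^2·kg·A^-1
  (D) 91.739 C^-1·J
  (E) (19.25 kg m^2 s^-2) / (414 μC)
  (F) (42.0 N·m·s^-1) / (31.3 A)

(A)

Dimensions:
  (A) J·s⁻¹ = N·m·s⁻¹ = kg·m²·s⁻³
  (B) [m] · [kg·m·s⁻³·A⁻¹] = kg·m²·s⁻³·A⁻¹
  (C) kg·m²·s⁻³·A⁻¹
  (D) J·C⁻¹ = N·m·(s·A)⁻¹ = kg·m²·s⁻³·A⁻¹
  (E) [kg·m²·s⁻²] / [s·A] = kg·m²·s⁻³·A⁻¹
  (F) [kg·m²·s⁻³] / [A] = kg·m²·s⁻³·A⁻¹
All reduce to kg·m²·s⁻³·A⁻¹ except (A), which is kg·m²·s⁻³.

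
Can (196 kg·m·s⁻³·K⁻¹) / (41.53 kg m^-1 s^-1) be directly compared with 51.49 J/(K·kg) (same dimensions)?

Work out the base dimensions of each:
  (196 kg·m·s⁻³·K⁻¹) / (41.53 kg m^-1 s^-1):  [kg·m·s⁻³·K⁻¹] / [kg·m⁻¹·s⁻¹] = m²·s⁻²·K⁻¹
  51.49 J/(K·kg):  J·kg⁻¹·K⁻¹ = N·m·kg⁻¹·K⁻¹ = m²·s⁻²·K⁻¹
Both are m²·s⁻²·K⁻¹, so they have the same dimensions and can be added.

Yes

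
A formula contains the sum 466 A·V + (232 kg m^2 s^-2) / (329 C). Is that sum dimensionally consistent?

No

Work out the base dimensions of each:
  466 A·V:  V·A = J·C⁻¹·A = kg·m²·s⁻³
  (232 kg m^2 s^-2) / (329 C):  [kg·m²·s⁻²] / [s·A] = kg·m²·s⁻³·A⁻¹
kg·m²·s⁻³ ≠ kg·m²·s⁻³·A⁻¹, so they cannot be added.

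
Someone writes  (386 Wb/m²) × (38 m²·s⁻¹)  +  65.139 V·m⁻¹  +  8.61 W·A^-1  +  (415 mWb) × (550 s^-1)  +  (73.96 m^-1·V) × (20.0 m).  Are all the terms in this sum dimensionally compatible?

Expand each in SI base units:
  (386 Wb/m²) × (38 m²·s⁻¹):  [kg·s⁻²·A⁻¹] · [m²·s⁻¹] = kg·m²·s⁻³·A⁻¹
  65.139 V·m⁻¹:  V·m⁻¹ = J·C⁻¹·m⁻¹ = kg·m·s⁻³·A⁻¹
  8.61 W·A^-1:  W·A⁻¹ = J·s⁻¹·A⁻¹ = kg·m²·s⁻³·A⁻¹
  (415 mWb) × (550 s^-1):  [kg·m²·s⁻²·A⁻¹] · [s⁻¹] = kg·m²·s⁻³·A⁻¹
  (73.96 m^-1·V) × (20.0 m):  [kg·m·s⁻³·A⁻¹] · [m] = kg·m²·s⁻³·A⁻¹
The terms do not share a single dimension (kg·m²·s⁻³·A⁻¹ vs kg·m·s⁻³·A⁻¹).

No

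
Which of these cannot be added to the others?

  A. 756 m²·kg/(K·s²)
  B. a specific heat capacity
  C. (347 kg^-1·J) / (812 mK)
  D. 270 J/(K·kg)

A.

In SI base units:
  A. kg·m²·s⁻²·K⁻¹
  B. [specific heat capacity] = m²·s⁻²·K⁻¹
  C. [m²·s⁻²] / [K] = m²·s⁻²·K⁻¹
  D. J·kg⁻¹·K⁻¹ = N·m·kg⁻¹·K⁻¹ = m²·s⁻²·K⁻¹
All reduce to m²·s⁻²·K⁻¹ except A., which is kg·m²·s⁻²·K⁻¹.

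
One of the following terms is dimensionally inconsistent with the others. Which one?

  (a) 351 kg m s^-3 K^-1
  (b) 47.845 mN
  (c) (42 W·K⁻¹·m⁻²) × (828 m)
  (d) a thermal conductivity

(b)

Expand each in SI base units:
  (a) kg·m·s⁻³·K⁻¹
  (b) N = kg·m·s⁻²
  (c) [kg·s⁻³·K⁻¹] · [m] = kg·m·s⁻³·K⁻¹
  (d) [thermal conductivity] = kg·m·s⁻³·K⁻¹
All reduce to kg·m·s⁻³·K⁻¹ except (b), which is kg·m·s⁻².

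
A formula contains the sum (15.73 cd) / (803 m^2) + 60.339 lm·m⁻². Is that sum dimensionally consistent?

Work out the base dimensions of each:
  (15.73 cd) / (803 m^2):  [cd] / [m²] = m⁻²·cd
  60.339 lm·m⁻²:  lm·m⁻² = cd·m⁻² = m⁻²·cd
Both are m⁻²·cd, so they have the same dimensions and can be added.

Yes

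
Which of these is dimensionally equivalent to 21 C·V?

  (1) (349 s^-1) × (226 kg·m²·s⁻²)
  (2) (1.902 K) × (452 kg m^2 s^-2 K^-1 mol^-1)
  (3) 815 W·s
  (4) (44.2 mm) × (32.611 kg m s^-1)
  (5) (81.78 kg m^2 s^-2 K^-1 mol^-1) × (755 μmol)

(3)

Reference: C·V = s·A·J·C⁻¹ = kg·m²·s⁻².
Each option:
  (1) [s⁻¹] · [kg·m²·s⁻²] = kg·m²·s⁻³
  (2) [K] · [kg·m²·s⁻²·K⁻¹·mol⁻¹] = kg·m²·s⁻²·mol⁻¹
  (3) W·s = J·s⁻¹·s = kg·m²·s⁻²  ← same
  (4) [m] · [kg·m·s⁻¹] = kg·m²·s⁻¹
  (5) [kg·m²·s⁻²·K⁻¹·mol⁻¹] · [mol] = kg·m²·s⁻²·K⁻¹
Only (3) matches kg·m²·s⁻².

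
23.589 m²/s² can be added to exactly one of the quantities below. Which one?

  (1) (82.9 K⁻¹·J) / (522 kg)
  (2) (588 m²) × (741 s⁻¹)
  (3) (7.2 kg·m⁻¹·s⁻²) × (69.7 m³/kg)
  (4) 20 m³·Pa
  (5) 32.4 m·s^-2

Reference: m²·s⁻².
Each option:
  (1) [kg·m²·s⁻²·K⁻¹] / [kg] = m²·s⁻²·K⁻¹
  (2) [m²] · [s⁻¹] = m²·s⁻¹
  (3) [kg·m⁻¹·s⁻²] · [kg⁻¹·m³] = m²·s⁻²  ← same
  (4) Pa·m³ = N·m⁻²·m³ = kg·m²·s⁻²
  (5) m·s⁻²
Only (3) matches m²·s⁻².

(3)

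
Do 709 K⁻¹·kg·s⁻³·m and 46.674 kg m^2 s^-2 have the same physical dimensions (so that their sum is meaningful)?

No

Reduce each to base SI dimensions:
  709 K⁻¹·kg·s⁻³·m:  kg·m·s⁻³·K⁻¹
  46.674 kg m^2 s^-2:  kg·m²·s⁻²
kg·m·s⁻³·K⁻¹ ≠ kg·m²·s⁻², so they cannot be added.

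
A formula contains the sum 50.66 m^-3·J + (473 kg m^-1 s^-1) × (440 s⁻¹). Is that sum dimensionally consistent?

Yes

Dimensions:
  50.66 m^-3·J:  J·m⁻³ = N·m·m⁻³ = kg·m⁻¹·s⁻²
  (473 kg m^-1 s^-1) × (440 s⁻¹):  [kg·m⁻¹·s⁻¹] · [s⁻¹] = kg·m⁻¹·s⁻²
Both are kg·m⁻¹·s⁻², so they have the same dimensions and can be added.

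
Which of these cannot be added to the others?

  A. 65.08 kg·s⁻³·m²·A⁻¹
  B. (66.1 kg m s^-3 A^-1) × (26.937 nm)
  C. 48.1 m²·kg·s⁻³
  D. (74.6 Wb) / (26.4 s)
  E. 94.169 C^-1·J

C.

Work out the base dimensions of each:
  A. kg·m²·s⁻³·A⁻¹
  B. [kg·m·s⁻³·A⁻¹] · [m] = kg·m²·s⁻³·A⁻¹
  C. kg·m²·s⁻³
  D. [kg·m²·s⁻²·A⁻¹] / [s] = kg·m²·s⁻³·A⁻¹
  E. J·C⁻¹ = N·m·(s·A)⁻¹ = kg·m²·s⁻³·A⁻¹
All reduce to kg·m²·s⁻³·A⁻¹ except C., which is kg·m²·s⁻³.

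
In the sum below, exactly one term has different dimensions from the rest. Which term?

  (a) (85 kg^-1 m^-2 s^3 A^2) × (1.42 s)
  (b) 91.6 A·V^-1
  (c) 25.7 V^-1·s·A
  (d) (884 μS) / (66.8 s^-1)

Reduce each to base SI dimensions:
  (a) [kg⁻¹·m⁻²·s³·A²] · [s] = kg⁻¹·m⁻²·s⁴·A²
  (b) A·V⁻¹ = A·(J·C⁻¹)⁻¹ = kg⁻¹·m⁻²·s³·A²
  (c) A·s·V⁻¹ = A·s·(J·C⁻¹)⁻¹ = kg⁻¹·m⁻²·s⁴·A²
  (d) [kg⁻¹·m⁻²·s³·A²] / [s⁻¹] = kg⁻¹·m⁻²·s⁴·A²
All reduce to kg⁻¹·m⁻²·s⁴·A² except (b), which is kg⁻¹·m⁻²·s³·A².

(b)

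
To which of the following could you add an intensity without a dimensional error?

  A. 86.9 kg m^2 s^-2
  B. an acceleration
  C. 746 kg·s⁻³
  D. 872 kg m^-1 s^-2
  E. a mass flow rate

Reference: [intensity] = kg·s⁻³.
Each option:
  A. kg·m²·s⁻²
  B. [acceleration] = m·s⁻²
  C. kg·s⁻³  ← same
  D. kg·m⁻¹·s⁻²
  E. [mass flow rate] = kg·s⁻¹
Only C. matches kg·s⁻³.

C.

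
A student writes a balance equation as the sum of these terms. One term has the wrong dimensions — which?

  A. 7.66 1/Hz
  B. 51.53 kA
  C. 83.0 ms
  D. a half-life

B.

Work out the base dimensions of each:
  A. Hz⁻¹ = (s⁻¹)⁻¹ = s
  B. A
  C. s
  D. [half-life] = s
All reduce to s except B., which is A.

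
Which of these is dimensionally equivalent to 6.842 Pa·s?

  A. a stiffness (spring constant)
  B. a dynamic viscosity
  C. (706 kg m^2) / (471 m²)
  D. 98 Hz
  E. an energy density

B.

Reference: Pa·s = N·m⁻²·s = kg·m⁻¹·s⁻¹.
Each option:
  A. [stiffness (spring constant)] = kg·s⁻²
  B. [dynamic viscosity] = kg·m⁻¹·s⁻¹  ← same
  C. [kg·m²] / [m²] = kg
  D. Hz = s⁻¹
  E. [energy density] = kg·m⁻¹·s⁻²
Only B. matches kg·m⁻¹·s⁻¹.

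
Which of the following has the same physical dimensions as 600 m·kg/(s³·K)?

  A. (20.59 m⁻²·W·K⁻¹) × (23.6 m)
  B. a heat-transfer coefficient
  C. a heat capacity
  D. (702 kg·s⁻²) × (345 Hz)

Reference: kg·m·s⁻³·K⁻¹.
Each option:
  A. [kg·s⁻³·K⁻¹] · [m] = kg·m·s⁻³·K⁻¹  ← same
  B. [heat-transfer coefficient] = kg·s⁻³·K⁻¹
  C. [heat capacity] = kg·m²·s⁻²·K⁻¹
  D. [kg·s⁻²] · [s⁻¹] = kg·s⁻³
Only A. matches kg·m·s⁻³·K⁻¹.

A.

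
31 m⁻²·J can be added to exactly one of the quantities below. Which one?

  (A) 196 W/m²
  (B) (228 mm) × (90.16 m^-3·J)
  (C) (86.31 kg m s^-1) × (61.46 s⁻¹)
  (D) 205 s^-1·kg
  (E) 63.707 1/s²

(B)

Reference: J·m⁻² = N·m·m⁻² = kg·s⁻².
Each option:
  (A) W·m⁻² = J·s⁻¹·m⁻² = kg·s⁻³
  (B) [m] · [kg·m⁻¹·s⁻²] = kg·s⁻²  ← same
  (C) [kg·m·s⁻¹] · [s⁻¹] = kg·m·s⁻²
  (D) kg·s⁻¹
  (E) s⁻²
Only (B) matches kg·s⁻².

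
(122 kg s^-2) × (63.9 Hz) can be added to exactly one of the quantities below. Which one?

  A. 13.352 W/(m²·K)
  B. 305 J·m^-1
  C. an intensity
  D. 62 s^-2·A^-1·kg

C.

Reference: [kg·s⁻²] · [s⁻¹] = kg·s⁻³.
Each option:
  A. W·m⁻²·K⁻¹ = J·s⁻¹·m⁻²·K⁻¹ = kg·s⁻³·K⁻¹
  B. J·m⁻¹ = N·m·m⁻¹ = kg·m·s⁻²
  C. [intensity] = kg·s⁻³  ← same
  D. kg·s⁻²·A⁻¹
Only C. matches kg·s⁻³.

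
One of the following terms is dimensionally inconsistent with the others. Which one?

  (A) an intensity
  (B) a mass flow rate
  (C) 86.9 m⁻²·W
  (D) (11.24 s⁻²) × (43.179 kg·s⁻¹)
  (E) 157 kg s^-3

Work out the base dimensions of each:
  (A) [intensity] = kg·s⁻³
  (B) [mass flow rate] = kg·s⁻¹
  (C) W·m⁻² = J·s⁻¹·m⁻² = kg·s⁻³
  (D) [s⁻²] · [kg·s⁻¹] = kg·s⁻³
  (E) kg·s⁻³
All reduce to kg·s⁻³ except (B), which is kg·s⁻¹.

(B)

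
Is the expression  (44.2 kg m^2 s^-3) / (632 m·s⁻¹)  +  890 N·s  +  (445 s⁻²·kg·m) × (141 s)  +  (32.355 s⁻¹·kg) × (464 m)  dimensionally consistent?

Expand each in SI base units:
  (44.2 kg m^2 s^-3) / (632 m·s⁻¹):  [kg·m²·s⁻³] / [m·s⁻¹] = kg·m·s⁻²
  890 N·s:  N·s = kg·m·s⁻²·s = kg·m·s⁻¹
  (445 s⁻²·kg·m) × (141 s):  [kg·m·s⁻²] · [s] = kg·m·s⁻¹
  (32.355 s⁻¹·kg) × (464 m):  [kg·s⁻¹] · [m] = kg·m·s⁻¹
The terms do not share a single dimension (kg·m·s⁻² vs kg·m·s⁻¹).

No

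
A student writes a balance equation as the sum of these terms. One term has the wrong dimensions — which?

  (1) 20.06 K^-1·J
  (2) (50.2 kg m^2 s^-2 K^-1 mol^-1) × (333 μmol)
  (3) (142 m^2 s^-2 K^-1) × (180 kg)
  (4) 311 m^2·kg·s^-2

(4)

Reduce each to base SI dimensions:
  (1) J·K⁻¹ = N·m·K⁻¹ = kg·m²·s⁻²·K⁻¹
  (2) [kg·m²·s⁻²·K⁻¹·mol⁻¹] · [mol] = kg·m²·s⁻²·K⁻¹
  (3) [m²·s⁻²·K⁻¹] · [kg] = kg·m²·s⁻²·K⁻¹
  (4) kg·m²·s⁻²
All reduce to kg·m²·s⁻²·K⁻¹ except (4), which is kg·m²·s⁻².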